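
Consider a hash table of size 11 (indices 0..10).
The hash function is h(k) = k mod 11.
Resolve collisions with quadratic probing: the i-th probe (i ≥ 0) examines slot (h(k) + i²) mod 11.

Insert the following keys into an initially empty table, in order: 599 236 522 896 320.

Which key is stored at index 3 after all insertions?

896

599 hashes to 5; slot 5 is free -> place at 5.
236 hashes to 5; 5 taken -> place at 6.
522 hashes to 5; 5,6 taken -> place at 9.
896 hashes to 5; 5,6,9 taken -> place at 3.
320 hashes to 1; slot 1 is free -> place at 1.
Table: [∅, 320, ∅, 896, ∅, 599, 236, ∅, ∅, 522, ∅]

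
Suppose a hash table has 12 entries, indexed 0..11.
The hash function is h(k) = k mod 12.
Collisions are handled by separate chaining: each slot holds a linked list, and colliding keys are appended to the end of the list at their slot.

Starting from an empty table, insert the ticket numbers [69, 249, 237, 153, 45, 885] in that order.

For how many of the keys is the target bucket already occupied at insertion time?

5

Insert 69: h=9, bucket 9 empty -> new chain.
Insert 249: h=9, bucket 9 nonempty -> append to chain.
Insert 237: h=9, bucket 9 nonempty -> append to chain.
Insert 153: h=9, bucket 9 nonempty -> append to chain.
Insert 45: h=9, bucket 9 nonempty -> append to chain.
Insert 885: h=9, bucket 9 nonempty -> append to chain.
Final buckets:
0: _
1: _
2: _
3: _
4: _
5: _
6: _
7: _
8: _
9: 69 -> 249 -> 237 -> 153 -> 45 -> 885
10: _
11: _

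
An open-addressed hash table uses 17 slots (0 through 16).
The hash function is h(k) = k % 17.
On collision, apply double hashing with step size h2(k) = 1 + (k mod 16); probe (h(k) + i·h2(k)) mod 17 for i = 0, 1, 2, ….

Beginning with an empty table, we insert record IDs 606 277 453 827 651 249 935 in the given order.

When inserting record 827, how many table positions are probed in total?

2

Insert 606: h=11, slot 11 empty -> index 11.
Insert 277: h=5, slot 5 empty -> index 5.
Insert 453: h=11, h2=6, slot 11 occupied -> index 0.
Insert 827: h=11, h2=12, slot 11 occupied -> index 6.
Insert 651: h=5, h2=12, slots 5,0 occupied -> index 12.
Insert 249: h=11, h2=10, slot 11 occupied -> index 4.
Insert 935: h=0, h2=8, slot 0 occupied -> index 8.
Table: [453, _, _, _, 249, 277, 827, _, 935, _, _, 606, 651, _, _, _, _]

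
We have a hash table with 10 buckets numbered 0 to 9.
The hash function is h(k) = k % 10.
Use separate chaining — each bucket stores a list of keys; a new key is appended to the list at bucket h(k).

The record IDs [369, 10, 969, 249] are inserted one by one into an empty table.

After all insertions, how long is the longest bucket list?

Insert 369: h=9, bucket 9 empty -> new chain.
Insert 10: h=0, bucket 0 empty -> new chain.
Insert 969: h=9, bucket 9 nonempty -> append to chain.
Insert 249: h=9, bucket 9 nonempty -> append to chain.
Final buckets:
0: 10
1: .
2: .
3: .
4: .
5: .
6: .
7: .
8: .
9: 369 -> 969 -> 249

3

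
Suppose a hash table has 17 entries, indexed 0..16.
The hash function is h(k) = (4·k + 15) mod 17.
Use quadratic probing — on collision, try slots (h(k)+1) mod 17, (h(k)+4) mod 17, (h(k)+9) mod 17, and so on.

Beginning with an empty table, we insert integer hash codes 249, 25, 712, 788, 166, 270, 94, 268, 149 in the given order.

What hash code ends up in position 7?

Insert 249: h=8, slot 8 empty → index 8.
Insert 25: h=13, slot 13 empty → index 13.
Insert 712: h=7, slot 7 empty → index 7.
Insert 788: h=5, slot 5 empty → index 5.
Insert 166: h=16, slot 16 empty → index 16.
Insert 270: h=7, slots 7,8 occupied → index 11.
Insert 94: h=0, slot 0 empty → index 0.
Insert 268: h=16, slots 16,0 occupied → index 3.
Insert 149: h=16, slots 16,0,3,8 occupied → index 15.
Table: [94, ., ., 268, ., 788, ., 712, 249, ., ., 270, ., 25, ., 149, 166]

712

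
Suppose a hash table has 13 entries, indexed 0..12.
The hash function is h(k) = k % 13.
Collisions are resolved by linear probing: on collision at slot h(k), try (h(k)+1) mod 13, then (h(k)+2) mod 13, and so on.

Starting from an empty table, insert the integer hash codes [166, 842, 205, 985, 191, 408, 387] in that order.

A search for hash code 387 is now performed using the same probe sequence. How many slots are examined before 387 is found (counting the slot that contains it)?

166: h=10 → slot 10
842: h=10, probe 10,11 → slot 11
205: h=10, probe 10,11,12 → slot 12
985: h=10, probe 10,11,12,0 → slot 0
191: h=9 → slot 9
408: h=5 → slot 5
387: h=10, probe 10,11,12,0,1 → slot 1
Table: [985, 387, _, _, _, 408, _, _, _, 191, 166, 842, 205]
Lookup 387: h=10, probe 10,11,12,0,1 → found at 1.

5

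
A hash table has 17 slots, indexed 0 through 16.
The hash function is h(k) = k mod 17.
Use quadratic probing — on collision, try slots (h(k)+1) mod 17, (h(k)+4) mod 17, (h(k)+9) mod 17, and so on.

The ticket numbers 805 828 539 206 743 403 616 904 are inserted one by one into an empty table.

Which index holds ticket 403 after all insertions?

4

Insert 805: h=6, slot 6 empty → index 6.
Insert 828: h=12, slot 12 empty → index 12.
Insert 539: h=12, slot 12 occupied → index 13.
Insert 206: h=2, slot 2 empty → index 2.
Insert 743: h=12, slots 12,13 occupied → index 16.
Insert 403: h=12, slots 12,13,16 occupied → index 4.
Insert 616: h=4, slot 4 occupied → index 5.
Insert 904: h=3, slot 3 empty → index 3.
Table: [_, _, 206, 904, 403, 616, 805, _, _, _, _, _, 828, 539, _, _, 743]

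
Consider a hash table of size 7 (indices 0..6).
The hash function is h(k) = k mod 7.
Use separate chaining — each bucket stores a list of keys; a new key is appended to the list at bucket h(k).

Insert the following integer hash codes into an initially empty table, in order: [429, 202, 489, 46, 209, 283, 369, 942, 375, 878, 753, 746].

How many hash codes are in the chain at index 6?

3

429 -> bucket 2
202 -> bucket 6
489 -> bucket 6 (collision)
46 -> bucket 4
209 -> bucket 6 (collision)
283 -> bucket 3
369 -> bucket 5
942 -> bucket 4 (collision)
375 -> bucket 4 (collision)
878 -> bucket 3 (collision)
753 -> bucket 4 (collision)
746 -> bucket 4 (collision)
Final buckets:
0: ∅
1: ∅
2: 429
3: 283 -> 878
4: 46 -> 942 -> 375 -> 753 -> 746
5: 369
6: 202 -> 489 -> 209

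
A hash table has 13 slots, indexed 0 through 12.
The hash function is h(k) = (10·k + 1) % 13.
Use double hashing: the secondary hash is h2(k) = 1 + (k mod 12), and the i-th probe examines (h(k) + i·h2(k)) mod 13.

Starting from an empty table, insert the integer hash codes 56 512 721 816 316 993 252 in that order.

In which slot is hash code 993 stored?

56 hashes to 2; slot 2 is free → place at 2.
512 hashes to 12; slot 12 is free → place at 12.
721 hashes to 9; slot 9 is free → place at 9.
816 hashes to 10; slot 10 is free → place at 10.
316 hashes to 2, h2=5; 2 taken → place at 7.
993 hashes to 12, h2=10; 12,9 taken → place at 6.
252 hashes to 12, h2=1; 12 taken → place at 0.
Table: [252, ., 56, ., ., ., 993, 316, ., 721, 816, ., 512]

6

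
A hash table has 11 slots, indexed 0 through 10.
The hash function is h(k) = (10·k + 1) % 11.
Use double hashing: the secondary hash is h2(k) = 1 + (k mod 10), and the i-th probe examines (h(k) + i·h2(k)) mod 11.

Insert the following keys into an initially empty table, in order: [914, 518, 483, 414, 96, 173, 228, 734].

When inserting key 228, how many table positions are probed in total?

914: h=0 → slot 0
518: h=0, h2=9, probe 0,9 → slot 9
483: h=2 → slot 2
414: h=5 → slot 5
96: h=4 → slot 4
173: h=4, h2=4, probe 4,8 → slot 8
228: h=4, h2=9, probe 4,2,0,9,7 → slot 7
734: h=4, h2=5, probe 4,9,3 → slot 3
Table: [914, ∅, 483, 734, 96, 414, ∅, 228, 173, 518, ∅]

5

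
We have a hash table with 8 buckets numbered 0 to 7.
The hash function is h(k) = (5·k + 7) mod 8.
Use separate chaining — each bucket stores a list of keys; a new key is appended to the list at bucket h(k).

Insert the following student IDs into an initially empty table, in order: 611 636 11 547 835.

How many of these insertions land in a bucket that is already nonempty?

Insert 611: h=6, bucket 6 empty → new chain.
Insert 636: h=3, bucket 3 empty → new chain.
Insert 11: h=6, bucket 6 nonempty → append to chain.
Insert 547: h=6, bucket 6 nonempty → append to chain.
Insert 835: h=6, bucket 6 nonempty → append to chain.
Final buckets:
0: —
1: —
2: —
3: 636
4: —
5: —
6: 611 -> 11 -> 547 -> 835
7: —

3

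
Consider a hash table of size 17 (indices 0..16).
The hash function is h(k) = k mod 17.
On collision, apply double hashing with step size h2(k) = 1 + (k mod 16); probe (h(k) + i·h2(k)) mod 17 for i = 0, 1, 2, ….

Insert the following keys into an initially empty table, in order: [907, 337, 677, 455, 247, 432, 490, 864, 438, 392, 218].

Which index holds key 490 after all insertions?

8

Insert 907: h=6, slot 6 empty -> index 6.
Insert 337: h=14, slot 14 empty -> index 14.
Insert 677: h=14, h2=6, slot 14 occupied -> index 3.
Insert 455: h=13, slot 13 empty -> index 13.
Insert 247: h=9, slot 9 empty -> index 9.
Insert 432: h=7, slot 7 empty -> index 7.
Insert 490: h=14, h2=11, slot 14 occupied -> index 8.
Insert 864: h=14, h2=1, slot 14 occupied -> index 15.
Insert 438: h=13, h2=7, slots 13,3 occupied -> index 10.
Insert 392: h=1, slot 1 empty -> index 1.
Insert 218: h=14, h2=11, slots 14,8 occupied -> index 2.
Table: [-, 392, 218, 677, -, -, 907, 432, 490, 247, 438, -, -, 455, 337, 864, -]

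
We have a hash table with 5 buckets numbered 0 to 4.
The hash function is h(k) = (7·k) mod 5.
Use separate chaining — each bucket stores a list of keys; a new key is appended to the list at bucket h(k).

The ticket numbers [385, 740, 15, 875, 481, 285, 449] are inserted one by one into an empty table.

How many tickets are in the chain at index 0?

385 -> bucket 0
740 -> bucket 0 (collision)
15 -> bucket 0 (collision)
875 -> bucket 0 (collision)
481 -> bucket 2
285 -> bucket 0 (collision)
449 -> bucket 3
Final buckets:
0: 385 -> 740 -> 15 -> 875 -> 285
1: ∅
2: 481
3: 449
4: ∅

5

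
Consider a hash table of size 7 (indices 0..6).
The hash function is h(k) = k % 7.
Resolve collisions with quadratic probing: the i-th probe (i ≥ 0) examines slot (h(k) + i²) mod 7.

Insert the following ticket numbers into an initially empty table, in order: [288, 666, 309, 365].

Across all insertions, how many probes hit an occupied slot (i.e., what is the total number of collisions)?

288 hashes to 1; slot 1 is free => place at 1.
666 hashes to 1; 1 taken => place at 2.
309 hashes to 1; 1,2 taken => place at 5.
365 hashes to 1; 1,2,5 taken => place at 3.
Table: [∅, 288, 666, 365, ∅, 309, ∅]

6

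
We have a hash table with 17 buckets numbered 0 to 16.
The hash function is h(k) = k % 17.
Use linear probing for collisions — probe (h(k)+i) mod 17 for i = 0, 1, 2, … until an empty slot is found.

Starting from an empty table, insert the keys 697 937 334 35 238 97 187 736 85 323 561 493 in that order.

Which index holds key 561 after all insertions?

697: h=0 -> slot 0
937: h=2 -> slot 2
334: h=11 -> slot 11
35: h=1 -> slot 1
238: h=0, probe 0,1,2,3 -> slot 3
97: h=12 -> slot 12
187: h=0, probe 0,1,2,3,4 -> slot 4
736: h=5 -> slot 5
85: h=0, probe 0,1,2,3,4,5,6 -> slot 6
323: h=0, probe 0,1,2,3,4,5,6,7 -> slot 7
561: h=0, probe 0,1,2,3,4,5,6,7,8 -> slot 8
493: h=0, probe 0,1,2,3,4,5,6,7,8,9 -> slot 9
Table: [697, 35, 937, 238, 187, 736, 85, 323, 561, 493, ∅, 334, 97, ∅, ∅, ∅, ∅]

8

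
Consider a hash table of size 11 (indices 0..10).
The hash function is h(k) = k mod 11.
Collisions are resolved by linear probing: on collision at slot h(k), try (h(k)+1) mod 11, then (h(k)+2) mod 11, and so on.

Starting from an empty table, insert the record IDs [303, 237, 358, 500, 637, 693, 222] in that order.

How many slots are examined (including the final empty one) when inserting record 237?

303 hashes to 6; slot 6 is free → place at 6.
237 hashes to 6; 6 taken → place at 7.
358 hashes to 6; 6,7 taken → place at 8.
500 hashes to 5; slot 5 is free → place at 5.
637 hashes to 10; slot 10 is free → place at 10.
693 hashes to 0; slot 0 is free → place at 0.
222 hashes to 2; slot 2 is free → place at 2.
Table: [693, ∅, 222, ∅, ∅, 500, 303, 237, 358, ∅, 637]

2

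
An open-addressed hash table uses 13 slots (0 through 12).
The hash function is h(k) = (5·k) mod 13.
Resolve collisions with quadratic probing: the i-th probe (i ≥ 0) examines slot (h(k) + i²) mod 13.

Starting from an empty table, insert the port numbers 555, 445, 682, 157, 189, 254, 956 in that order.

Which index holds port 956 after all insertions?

0

Insert 555: h=6, slot 6 empty => index 6.
Insert 445: h=2, slot 2 empty => index 2.
Insert 682: h=4, slot 4 empty => index 4.
Insert 157: h=5, slot 5 empty => index 5.
Insert 189: h=9, slot 9 empty => index 9.
Insert 254: h=9, slot 9 occupied => index 10.
Insert 956: h=9, slots 9,10 occupied => index 0.
Table: [956, -, 445, -, 682, 157, 555, -, -, 189, 254, -, -]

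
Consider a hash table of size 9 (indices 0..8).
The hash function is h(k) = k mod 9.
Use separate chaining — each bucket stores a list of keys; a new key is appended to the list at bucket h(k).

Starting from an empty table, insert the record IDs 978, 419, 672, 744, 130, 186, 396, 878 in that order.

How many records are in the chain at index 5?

2

978 → bucket 6
419 → bucket 5
672 → bucket 6 (collision)
744 → bucket 6 (collision)
130 → bucket 4
186 → bucket 6 (collision)
396 → bucket 0
878 → bucket 5 (collision)
Final buckets:
0: 396
1: ∅
2: ∅
3: ∅
4: 130
5: 419 -> 878
6: 978 -> 672 -> 744 -> 186
7: ∅
8: ∅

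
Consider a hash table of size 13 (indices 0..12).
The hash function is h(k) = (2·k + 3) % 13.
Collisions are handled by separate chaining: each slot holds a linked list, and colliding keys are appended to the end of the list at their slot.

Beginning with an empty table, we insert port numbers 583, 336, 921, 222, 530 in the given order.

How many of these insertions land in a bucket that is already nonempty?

2

Insert 583: h=12, bucket 12 empty → new chain.
Insert 336: h=12, bucket 12 nonempty → append to chain.
Insert 921: h=12, bucket 12 nonempty → append to chain.
Insert 222: h=5, bucket 5 empty → new chain.
Insert 530: h=10, bucket 10 empty → new chain.
Final buckets:
0: —
1: —
2: —
3: —
4: —
5: 222
6: —
7: —
8: —
9: —
10: 530
11: —
12: 583 -> 336 -> 921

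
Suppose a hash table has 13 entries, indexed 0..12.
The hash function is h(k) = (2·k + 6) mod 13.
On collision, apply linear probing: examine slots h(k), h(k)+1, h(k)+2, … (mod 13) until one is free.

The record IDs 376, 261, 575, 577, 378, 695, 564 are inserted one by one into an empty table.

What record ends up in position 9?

378

376 hashes to 4; slot 4 is free → place at 4.
261 hashes to 8; slot 8 is free → place at 8.
575 hashes to 12; slot 12 is free → place at 12.
577 hashes to 3; slot 3 is free → place at 3.
378 hashes to 8; 8 taken → place at 9.
695 hashes to 5; slot 5 is free → place at 5.
564 hashes to 3; 3,4,5 taken → place at 6.
Table: [_, _, _, 577, 376, 695, 564, _, 261, 378, _, _, 575]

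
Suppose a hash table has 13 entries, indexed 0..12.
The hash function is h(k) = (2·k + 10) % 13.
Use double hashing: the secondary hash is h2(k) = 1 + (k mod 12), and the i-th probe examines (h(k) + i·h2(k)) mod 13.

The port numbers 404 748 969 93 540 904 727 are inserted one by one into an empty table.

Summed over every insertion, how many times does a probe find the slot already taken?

404 hashes to 12; slot 12 is free => place at 12.
748 hashes to 11; slot 11 is free => place at 11.
969 hashes to 11, h2=10; 11 taken => place at 8.
93 hashes to 1; slot 1 is free => place at 1.
540 hashes to 11, h2=1; 11,12 taken => place at 0.
904 hashes to 11, h2=5; 11 taken => place at 3.
727 hashes to 8, h2=8; 8,3,11 taken => place at 6.
Table: [540, 93, _, 904, _, _, 727, _, 969, _, _, 748, 404]

7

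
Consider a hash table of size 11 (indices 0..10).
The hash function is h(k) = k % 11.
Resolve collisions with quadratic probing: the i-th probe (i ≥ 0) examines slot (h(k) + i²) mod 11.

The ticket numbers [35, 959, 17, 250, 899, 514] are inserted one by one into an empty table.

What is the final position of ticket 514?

35 hashes to 2; slot 2 is free -> place at 2.
959 hashes to 2; 2 taken -> place at 3.
17 hashes to 6; slot 6 is free -> place at 6.
250 hashes to 8; slot 8 is free -> place at 8.
899 hashes to 8; 8 taken -> place at 9.
514 hashes to 8; 8,9 taken -> place at 1.
Table: [∅, 514, 35, 959, ∅, ∅, 17, ∅, 250, 899, ∅]

1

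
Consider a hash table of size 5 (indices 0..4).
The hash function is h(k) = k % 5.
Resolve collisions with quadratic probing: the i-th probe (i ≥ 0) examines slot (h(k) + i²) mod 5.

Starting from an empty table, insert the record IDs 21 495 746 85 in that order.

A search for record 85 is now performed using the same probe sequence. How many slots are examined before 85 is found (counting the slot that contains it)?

21: h=1 => slot 1
495: h=0 => slot 0
746: h=1, probe 1,2 => slot 2
85: h=0, probe 0,1,4 => slot 4
Table: [495, 21, 746, —, 85]
Lookup 85: h=0, probe 0,1,4 → found at 4.

3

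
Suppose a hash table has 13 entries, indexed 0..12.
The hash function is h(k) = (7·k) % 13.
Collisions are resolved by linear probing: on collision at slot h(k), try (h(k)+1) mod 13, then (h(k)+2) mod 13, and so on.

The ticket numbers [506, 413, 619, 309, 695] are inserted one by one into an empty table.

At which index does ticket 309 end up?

Insert 506: h=6, slot 6 empty -> index 6.
Insert 413: h=5, slot 5 empty -> index 5.
Insert 619: h=4, slot 4 empty -> index 4.
Insert 309: h=5, slots 5,6 occupied -> index 7.
Insert 695: h=3, slot 3 empty -> index 3.
Table: [∅, ∅, ∅, 695, 619, 413, 506, 309, ∅, ∅, ∅, ∅, ∅]

7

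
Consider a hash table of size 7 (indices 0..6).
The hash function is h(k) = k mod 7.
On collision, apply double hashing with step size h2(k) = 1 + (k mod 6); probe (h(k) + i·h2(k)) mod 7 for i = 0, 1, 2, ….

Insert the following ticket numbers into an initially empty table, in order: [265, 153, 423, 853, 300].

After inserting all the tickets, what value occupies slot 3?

265: h=6 -> slot 6
153: h=6, h2=4, probe 6,3 -> slot 3
423: h=3, h2=4, probe 3,0 -> slot 0
853: h=6, h2=2, probe 6,1 -> slot 1
300: h=6, h2=1, probe 6,0,1,2 -> slot 2
Table: [423, 853, 300, 153, —, —, 265]

153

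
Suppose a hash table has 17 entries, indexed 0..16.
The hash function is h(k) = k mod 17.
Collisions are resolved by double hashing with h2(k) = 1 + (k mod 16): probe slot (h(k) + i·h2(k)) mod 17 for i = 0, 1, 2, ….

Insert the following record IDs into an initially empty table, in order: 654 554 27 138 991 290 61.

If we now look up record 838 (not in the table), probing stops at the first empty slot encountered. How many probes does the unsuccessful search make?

2

654: h=8 → slot 8
554: h=10 → slot 10
27: h=10, h2=12, probe 10,5 → slot 5
138: h=2 → slot 2
991: h=5, h2=16, probe 5,4 → slot 4
290: h=1 → slot 1
61: h=10, h2=14, probe 10,7 → slot 7
Table: [—, 290, 138, —, 991, 27, —, 61, 654, —, 554, —, —, —, —, —, —]
Lookup 838: h=5, h2=7, probe 5,12 → slot 12 empty, not found.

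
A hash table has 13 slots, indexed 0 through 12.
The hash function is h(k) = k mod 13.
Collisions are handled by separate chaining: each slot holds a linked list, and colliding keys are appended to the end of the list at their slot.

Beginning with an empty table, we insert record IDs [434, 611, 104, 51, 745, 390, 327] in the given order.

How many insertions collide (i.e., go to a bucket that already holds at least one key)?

434 → bucket 5
611 → bucket 0
104 → bucket 0 (collision)
51 → bucket 12
745 → bucket 4
390 → bucket 0 (collision)
327 → bucket 2
Final buckets:
0: 611 -> 104 -> 390
1: _
2: 327
3: _
4: 745
5: 434
6: _
7: _
8: _
9: _
10: _
11: _
12: 51

2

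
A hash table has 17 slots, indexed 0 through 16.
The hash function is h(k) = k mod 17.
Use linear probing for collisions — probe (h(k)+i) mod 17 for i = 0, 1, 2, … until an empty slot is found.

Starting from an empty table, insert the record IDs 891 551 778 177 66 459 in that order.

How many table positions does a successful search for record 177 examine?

891: h=7 → slot 7
551: h=7, probe 7,8 → slot 8
778: h=13 → slot 13
177: h=7, probe 7,8,9 → slot 9
66: h=15 → slot 15
459: h=0 → slot 0
Table: [459, —, —, —, —, —, —, 891, 551, 177, —, —, —, 778, —, 66, —]
Lookup 177: h=7, probe 7,8,9 → found at 9.

3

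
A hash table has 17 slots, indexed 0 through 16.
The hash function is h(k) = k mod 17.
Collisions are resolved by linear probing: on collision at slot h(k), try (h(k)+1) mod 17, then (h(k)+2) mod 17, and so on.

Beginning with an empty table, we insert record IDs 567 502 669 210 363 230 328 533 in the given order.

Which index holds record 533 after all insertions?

Insert 567: h=6, slot 6 empty → index 6.
Insert 502: h=9, slot 9 empty → index 9.
Insert 669: h=6, slot 6 occupied → index 7.
Insert 210: h=6, slots 6,7 occupied → index 8.
Insert 363: h=6, slots 6,7,8,9 occupied → index 10.
Insert 230: h=9, slots 9,10 occupied → index 11.
Insert 328: h=5, slot 5 empty → index 5.
Insert 533: h=6, slots 6,7,8,9,10,11 occupied → index 12.
Table: [_, _, _, _, _, 328, 567, 669, 210, 502, 363, 230, 533, _, _, _, _]

12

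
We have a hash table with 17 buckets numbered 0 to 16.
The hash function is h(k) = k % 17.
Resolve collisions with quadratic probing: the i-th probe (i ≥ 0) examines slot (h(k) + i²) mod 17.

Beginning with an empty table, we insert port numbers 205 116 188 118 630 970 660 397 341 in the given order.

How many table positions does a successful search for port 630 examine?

3

205 hashes to 1; slot 1 is free -> place at 1.
116 hashes to 14; slot 14 is free -> place at 14.
188 hashes to 1; 1 taken -> place at 2.
118 hashes to 16; slot 16 is free -> place at 16.
630 hashes to 1; 1,2 taken -> place at 5.
970 hashes to 1; 1,2,5 taken -> place at 10.
660 hashes to 14; 14 taken -> place at 15.
397 hashes to 6; slot 6 is free -> place at 6.
341 hashes to 1; 1,2,5,10 taken -> place at 0.
Table: [341, 205, 188, —, —, 630, 397, —, —, —, 970, —, —, —, 116, 660, 118]
Lookup 630: h=1, probe 1,2,5 → found at 5.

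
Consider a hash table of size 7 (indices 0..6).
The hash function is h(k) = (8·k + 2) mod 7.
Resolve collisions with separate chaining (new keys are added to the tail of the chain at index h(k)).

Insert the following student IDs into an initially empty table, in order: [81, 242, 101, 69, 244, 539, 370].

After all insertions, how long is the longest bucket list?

81 -> bucket 6
242 -> bucket 6 (collision)
101 -> bucket 5
69 -> bucket 1
244 -> bucket 1 (collision)
539 -> bucket 2
370 -> bucket 1 (collision)
Final buckets:
0: —
1: 69 -> 244 -> 370
2: 539
3: —
4: —
5: 101
6: 81 -> 242

3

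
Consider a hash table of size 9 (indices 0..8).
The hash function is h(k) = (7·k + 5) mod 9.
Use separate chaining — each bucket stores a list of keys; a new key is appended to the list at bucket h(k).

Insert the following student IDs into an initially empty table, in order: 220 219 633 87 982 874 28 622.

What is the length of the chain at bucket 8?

2

220 -> bucket 6
219 -> bucket 8
633 -> bucket 8 (collision)
87 -> bucket 2
982 -> bucket 3
874 -> bucket 3 (collision)
28 -> bucket 3 (collision)
622 -> bucket 3 (collision)
Final buckets:
0: _
1: _
2: 87
3: 982 -> 874 -> 28 -> 622
4: _
5: _
6: 220
7: _
8: 219 -> 633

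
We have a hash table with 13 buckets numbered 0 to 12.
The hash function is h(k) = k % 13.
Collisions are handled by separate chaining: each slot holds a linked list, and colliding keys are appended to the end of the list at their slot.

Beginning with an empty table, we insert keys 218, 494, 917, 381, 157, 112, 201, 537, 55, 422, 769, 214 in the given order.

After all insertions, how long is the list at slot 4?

2

218 → bucket 10
494 → bucket 0
917 → bucket 7
381 → bucket 4
157 → bucket 1
112 → bucket 8
201 → bucket 6
537 → bucket 4 (collision)
55 → bucket 3
422 → bucket 6 (collision)
769 → bucket 2
214 → bucket 6 (collision)
Final buckets:
0: 494
1: 157
2: 769
3: 55
4: 381 -> 537
5: _
6: 201 -> 422 -> 214
7: 917
8: 112
9: _
10: 218
11: _
12: _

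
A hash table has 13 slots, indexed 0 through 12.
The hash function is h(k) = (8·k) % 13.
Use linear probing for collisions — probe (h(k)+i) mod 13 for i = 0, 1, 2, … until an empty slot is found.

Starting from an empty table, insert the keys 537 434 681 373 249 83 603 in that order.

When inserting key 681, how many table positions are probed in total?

2

Insert 537: h=6, slot 6 empty -> index 6.
Insert 434: h=1, slot 1 empty -> index 1.
Insert 681: h=1, slot 1 occupied -> index 2.
Insert 373: h=7, slot 7 empty -> index 7.
Insert 249: h=3, slot 3 empty -> index 3.
Insert 83: h=1, slots 1,2,3 occupied -> index 4.
Insert 603: h=1, slots 1,2,3,4 occupied -> index 5.
Table: [_, 434, 681, 249, 83, 603, 537, 373, _, _, _, _, _]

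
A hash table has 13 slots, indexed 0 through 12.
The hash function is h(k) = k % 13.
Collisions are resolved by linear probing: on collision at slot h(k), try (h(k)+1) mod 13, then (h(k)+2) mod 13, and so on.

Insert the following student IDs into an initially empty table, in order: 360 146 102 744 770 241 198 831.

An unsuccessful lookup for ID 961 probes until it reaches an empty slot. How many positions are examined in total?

360 hashes to 9; slot 9 is free → place at 9.
146 hashes to 3; slot 3 is free → place at 3.
102 hashes to 11; slot 11 is free → place at 11.
744 hashes to 3; 3 taken → place at 4.
770 hashes to 3; 3,4 taken → place at 5.
241 hashes to 7; slot 7 is free → place at 7.
198 hashes to 3; 3,4,5 taken → place at 6.
831 hashes to 12; slot 12 is free → place at 12.
Table: [., ., ., 146, 744, 770, 198, 241, ., 360, ., 102, 831]
Lookup 961: h=12, probe 12,0 → slot 0 empty, not found.

2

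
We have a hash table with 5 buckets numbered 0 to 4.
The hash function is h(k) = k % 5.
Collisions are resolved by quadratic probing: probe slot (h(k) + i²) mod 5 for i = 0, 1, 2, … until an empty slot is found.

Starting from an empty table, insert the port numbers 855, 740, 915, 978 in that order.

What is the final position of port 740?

855: h=0 => slot 0
740: h=0, probe 0,1 => slot 1
915: h=0, probe 0,1,4 => slot 4
978: h=3 => slot 3
Table: [855, 740, —, 978, 915]

1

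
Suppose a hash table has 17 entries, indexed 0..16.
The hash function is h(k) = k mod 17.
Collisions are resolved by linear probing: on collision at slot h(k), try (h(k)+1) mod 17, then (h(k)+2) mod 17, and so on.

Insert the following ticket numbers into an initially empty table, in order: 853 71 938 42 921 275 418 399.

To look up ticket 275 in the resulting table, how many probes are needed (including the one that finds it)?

5

853 hashes to 3; slot 3 is free => place at 3.
71 hashes to 3; 3 taken => place at 4.
938 hashes to 3; 3,4 taken => place at 5.
42 hashes to 8; slot 8 is free => place at 8.
921 hashes to 3; 3,4,5 taken => place at 6.
275 hashes to 3; 3,4,5,6 taken => place at 7.
418 hashes to 10; slot 10 is free => place at 10.
399 hashes to 8; 8 taken => place at 9.
Table: [_, _, _, 853, 71, 938, 921, 275, 42, 399, 418, _, _, _, _, _, _]
Lookup 275: h=3, probe 3,4,5,6,7 → found at 7.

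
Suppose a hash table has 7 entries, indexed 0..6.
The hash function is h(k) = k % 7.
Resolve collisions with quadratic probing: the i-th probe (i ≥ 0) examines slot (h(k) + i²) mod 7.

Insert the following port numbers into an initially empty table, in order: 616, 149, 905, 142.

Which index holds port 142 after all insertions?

6

616: h=0 → slot 0
149: h=2 → slot 2
905: h=2, probe 2,3 → slot 3
142: h=2, probe 2,3,6 → slot 6
Table: [616, —, 149, 905, —, —, 142]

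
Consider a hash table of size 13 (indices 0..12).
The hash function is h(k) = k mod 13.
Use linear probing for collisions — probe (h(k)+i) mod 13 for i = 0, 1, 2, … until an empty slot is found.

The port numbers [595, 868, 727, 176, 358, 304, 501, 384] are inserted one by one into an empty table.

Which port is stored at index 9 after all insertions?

501

595 hashes to 10; slot 10 is free → place at 10.
868 hashes to 10; 10 taken → place at 11.
727 hashes to 12; slot 12 is free → place at 12.
176 hashes to 7; slot 7 is free → place at 7.
358 hashes to 7; 7 taken → place at 8.
304 hashes to 5; slot 5 is free → place at 5.
501 hashes to 7; 7,8 taken → place at 9.
384 hashes to 7; 7,8,9,10,11,12 taken → place at 0.
Table: [384, _, _, _, _, 304, _, 176, 358, 501, 595, 868, 727]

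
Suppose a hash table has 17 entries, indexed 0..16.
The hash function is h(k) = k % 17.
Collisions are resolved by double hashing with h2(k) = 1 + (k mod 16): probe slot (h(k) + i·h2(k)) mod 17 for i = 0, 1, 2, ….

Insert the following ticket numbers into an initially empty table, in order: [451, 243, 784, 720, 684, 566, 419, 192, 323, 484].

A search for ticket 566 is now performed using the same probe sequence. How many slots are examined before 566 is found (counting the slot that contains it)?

2

451: h=9 → slot 9
243: h=5 → slot 5
784: h=2 → slot 2
720: h=6 → slot 6
684: h=4 → slot 4
566: h=5, h2=7, probe 5,12 → slot 12
419: h=11 → slot 11
192: h=5, h2=1, probe 5,6,7 → slot 7
323: h=0 → slot 0
484: h=8 → slot 8
Table: [323, —, 784, —, 684, 243, 720, 192, 484, 451, —, 419, 566, —, —, —, —]
Lookup 566: h=5, h2=7, probe 5,12 → found at 12.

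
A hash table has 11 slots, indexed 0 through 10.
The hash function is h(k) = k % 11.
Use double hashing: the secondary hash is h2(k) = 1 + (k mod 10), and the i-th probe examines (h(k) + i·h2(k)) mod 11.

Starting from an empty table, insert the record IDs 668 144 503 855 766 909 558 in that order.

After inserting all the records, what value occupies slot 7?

Insert 668: h=8, slot 8 empty => index 8.
Insert 144: h=1, slot 1 empty => index 1.
Insert 503: h=8, h2=4, slots 8,1 occupied => index 5.
Insert 855: h=8, h2=6, slot 8 occupied => index 3.
Insert 766: h=7, slot 7 empty => index 7.
Insert 909: h=7, h2=10, slot 7 occupied => index 6.
Insert 558: h=8, h2=9, slots 8,6 occupied => index 4.
Table: [∅, 144, ∅, 855, 558, 503, 909, 766, 668, ∅, ∅]

766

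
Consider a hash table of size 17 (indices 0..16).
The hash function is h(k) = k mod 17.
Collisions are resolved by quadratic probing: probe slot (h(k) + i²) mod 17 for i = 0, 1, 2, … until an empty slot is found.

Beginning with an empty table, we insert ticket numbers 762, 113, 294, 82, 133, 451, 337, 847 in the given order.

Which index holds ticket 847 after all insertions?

762 hashes to 14; slot 14 is free -> place at 14.
113 hashes to 11; slot 11 is free -> place at 11.
294 hashes to 5; slot 5 is free -> place at 5.
82 hashes to 14; 14 taken -> place at 15.
133 hashes to 14; 14,15 taken -> place at 1.
451 hashes to 9; slot 9 is free -> place at 9.
337 hashes to 14; 14,15,1 taken -> place at 6.
847 hashes to 14; 14,15,1,6 taken -> place at 13.
Table: [∅, 133, ∅, ∅, ∅, 294, 337, ∅, ∅, 451, ∅, 113, ∅, 847, 762, 82, ∅]

13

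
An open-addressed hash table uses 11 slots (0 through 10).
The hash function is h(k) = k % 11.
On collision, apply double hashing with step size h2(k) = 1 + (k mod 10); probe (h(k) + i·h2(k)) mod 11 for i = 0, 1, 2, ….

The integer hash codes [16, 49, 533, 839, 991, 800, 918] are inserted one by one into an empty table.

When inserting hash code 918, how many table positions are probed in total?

4

16: h=5 -> slot 5
49: h=5, h2=10, probe 5,4 -> slot 4
533: h=5, h2=4, probe 5,9 -> slot 9
839: h=3 -> slot 3
991: h=1 -> slot 1
800: h=8 -> slot 8
918: h=5, h2=9, probe 5,3,1,10 -> slot 10
Table: [., 991, ., 839, 49, 16, ., ., 800, 533, 918]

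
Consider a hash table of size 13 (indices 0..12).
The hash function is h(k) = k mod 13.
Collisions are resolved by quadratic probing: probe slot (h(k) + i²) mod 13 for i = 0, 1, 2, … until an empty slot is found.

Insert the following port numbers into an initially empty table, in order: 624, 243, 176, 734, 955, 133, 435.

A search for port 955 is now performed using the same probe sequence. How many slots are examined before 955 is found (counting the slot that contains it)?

3

624 hashes to 0; slot 0 is free -> place at 0.
243 hashes to 9; slot 9 is free -> place at 9.
176 hashes to 7; slot 7 is free -> place at 7.
734 hashes to 6; slot 6 is free -> place at 6.
955 hashes to 6; 6,7 taken -> place at 10.
133 hashes to 3; slot 3 is free -> place at 3.
435 hashes to 6; 6,7,10 taken -> place at 2.
Table: [624, -, 435, 133, -, -, 734, 176, -, 243, 955, -, -]
Lookup 955: h=6, probe 6,7,10 → found at 10.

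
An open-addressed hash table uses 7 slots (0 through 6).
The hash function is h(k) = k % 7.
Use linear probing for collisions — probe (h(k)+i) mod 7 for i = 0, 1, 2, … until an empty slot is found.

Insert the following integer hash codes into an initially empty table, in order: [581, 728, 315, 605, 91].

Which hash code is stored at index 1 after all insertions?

581 hashes to 0; slot 0 is free → place at 0.
728 hashes to 0; 0 taken → place at 1.
315 hashes to 0; 0,1 taken → place at 2.
605 hashes to 3; slot 3 is free → place at 3.
91 hashes to 0; 0,1,2,3 taken → place at 4.
Table: [581, 728, 315, 605, 91, -, -]

728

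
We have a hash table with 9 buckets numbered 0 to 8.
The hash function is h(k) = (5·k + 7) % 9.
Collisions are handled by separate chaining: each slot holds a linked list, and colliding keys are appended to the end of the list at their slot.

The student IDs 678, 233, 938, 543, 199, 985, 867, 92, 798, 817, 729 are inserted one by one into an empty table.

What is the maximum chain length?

678 → bucket 4
233 → bucket 2
938 → bucket 8
543 → bucket 4 (collision)
199 → bucket 3
985 → bucket 0
867 → bucket 4 (collision)
92 → bucket 8 (collision)
798 → bucket 1
817 → bucket 6
729 → bucket 7
Final buckets:
0: 985
1: 798
2: 233
3: 199
4: 678 -> 543 -> 867
5: -
6: 817
7: 729
8: 938 -> 92

3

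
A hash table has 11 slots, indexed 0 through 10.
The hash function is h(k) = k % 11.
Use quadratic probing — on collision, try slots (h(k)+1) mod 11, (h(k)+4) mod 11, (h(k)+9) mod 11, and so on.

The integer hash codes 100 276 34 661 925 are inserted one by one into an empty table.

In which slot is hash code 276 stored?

2

Insert 100: h=1, slot 1 empty -> index 1.
Insert 276: h=1, slot 1 occupied -> index 2.
Insert 34: h=1, slots 1,2 occupied -> index 5.
Insert 661: h=1, slots 1,2,5 occupied -> index 10.
Insert 925: h=1, slots 1,2,5,10 occupied -> index 6.
Table: [-, 100, 276, -, -, 34, 925, -, -, -, 661]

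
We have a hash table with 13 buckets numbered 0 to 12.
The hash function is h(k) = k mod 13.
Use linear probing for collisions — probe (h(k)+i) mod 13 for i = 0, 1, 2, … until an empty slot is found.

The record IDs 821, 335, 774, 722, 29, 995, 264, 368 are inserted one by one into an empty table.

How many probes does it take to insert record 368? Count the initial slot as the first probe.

2

Insert 821: h=2, slot 2 empty => index 2.
Insert 335: h=10, slot 10 empty => index 10.
Insert 774: h=7, slot 7 empty => index 7.
Insert 722: h=7, slot 7 occupied => index 8.
Insert 29: h=3, slot 3 empty => index 3.
Insert 995: h=7, slots 7,8 occupied => index 9.
Insert 264: h=4, slot 4 empty => index 4.
Insert 368: h=4, slot 4 occupied => index 5.
Table: [., ., 821, 29, 264, 368, ., 774, 722, 995, 335, ., .]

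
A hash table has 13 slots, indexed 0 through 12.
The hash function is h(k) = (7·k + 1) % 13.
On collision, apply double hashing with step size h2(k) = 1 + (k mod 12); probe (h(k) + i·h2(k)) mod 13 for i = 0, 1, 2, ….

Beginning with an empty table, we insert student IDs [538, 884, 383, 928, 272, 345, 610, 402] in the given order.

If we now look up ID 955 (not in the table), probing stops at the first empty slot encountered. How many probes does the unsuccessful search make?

538: h=10 → slot 10
884: h=1 → slot 1
383: h=4 → slot 4
928: h=10, h2=5, probe 10,2 → slot 2
272: h=7 → slot 7
345: h=11 → slot 11
610: h=7, h2=11, probe 7,5 → slot 5
402: h=7, h2=7, probe 7,1,8 → slot 8
Table: [—, 884, 928, —, 383, 610, —, 272, 402, —, 538, 345, —]
Lookup 955: h=4, h2=8, probe 4,12 → slot 12 empty, not found.

2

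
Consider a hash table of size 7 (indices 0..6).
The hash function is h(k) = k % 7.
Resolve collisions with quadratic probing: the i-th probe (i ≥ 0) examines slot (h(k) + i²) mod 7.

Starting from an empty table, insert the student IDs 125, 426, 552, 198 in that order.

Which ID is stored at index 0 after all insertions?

125 hashes to 6; slot 6 is free → place at 6.
426 hashes to 6; 6 taken → place at 0.
552 hashes to 6; 6,0 taken → place at 3.
198 hashes to 2; slot 2 is free → place at 2.
Table: [426, ∅, 198, 552, ∅, ∅, 125]

426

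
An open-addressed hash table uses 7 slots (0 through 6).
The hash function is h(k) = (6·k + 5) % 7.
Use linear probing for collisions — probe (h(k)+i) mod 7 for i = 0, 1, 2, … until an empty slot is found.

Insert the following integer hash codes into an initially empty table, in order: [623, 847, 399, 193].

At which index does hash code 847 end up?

6

623: h=5 → slot 5
847: h=5, probe 5,6 → slot 6
399: h=5, probe 5,6,0 → slot 0
193: h=1 → slot 1
Table: [399, 193, ., ., ., 623, 847]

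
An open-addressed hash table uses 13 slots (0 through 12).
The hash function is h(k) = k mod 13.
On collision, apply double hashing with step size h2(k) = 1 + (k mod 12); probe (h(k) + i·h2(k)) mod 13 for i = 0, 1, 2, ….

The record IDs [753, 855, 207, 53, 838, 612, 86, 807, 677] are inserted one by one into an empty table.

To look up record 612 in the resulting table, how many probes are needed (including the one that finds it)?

2

753: h=12 → slot 12
855: h=10 → slot 10
207: h=12, h2=4, probe 12,3 → slot 3
53: h=1 → slot 1
838: h=6 → slot 6
612: h=1, h2=1, probe 1,2 → slot 2
86: h=8 → slot 8
807: h=1, h2=4, probe 1,5 → slot 5
677: h=1, h2=6, probe 1,7 → slot 7
Table: [—, 53, 612, 207, —, 807, 838, 677, 86, —, 855, —, 753]
Lookup 612: h=1, h2=1, probe 1,2 → found at 2.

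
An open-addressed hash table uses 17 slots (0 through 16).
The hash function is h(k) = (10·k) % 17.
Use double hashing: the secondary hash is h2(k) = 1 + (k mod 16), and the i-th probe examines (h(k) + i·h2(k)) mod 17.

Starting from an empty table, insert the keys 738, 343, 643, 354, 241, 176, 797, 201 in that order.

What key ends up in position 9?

176

Insert 738: h=2, slot 2 empty -> index 2.
Insert 343: h=13, slot 13 empty -> index 13.
Insert 643: h=4, slot 4 empty -> index 4.
Insert 354: h=4, h2=3, slot 4 occupied -> index 7.
Insert 241: h=13, h2=2, slot 13 occupied -> index 15.
Insert 176: h=9, slot 9 empty -> index 9.
Insert 797: h=14, slot 14 empty -> index 14.
Insert 201: h=4, h2=10, slots 4,14,7 occupied -> index 0.
Table: [201, —, 738, —, 643, —, —, 354, —, 176, —, —, —, 343, 797, 241, —]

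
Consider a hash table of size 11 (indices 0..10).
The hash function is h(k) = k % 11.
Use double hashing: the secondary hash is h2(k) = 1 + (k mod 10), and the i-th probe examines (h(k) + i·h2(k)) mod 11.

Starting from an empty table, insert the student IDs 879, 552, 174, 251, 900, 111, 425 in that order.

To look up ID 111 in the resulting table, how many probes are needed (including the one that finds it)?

2

Insert 879: h=10, slot 10 empty => index 10.
Insert 552: h=2, slot 2 empty => index 2.
Insert 174: h=9, slot 9 empty => index 9.
Insert 251: h=9, h2=2, slot 9 occupied => index 0.
Insert 900: h=9, h2=1, slots 9,10,0 occupied => index 1.
Insert 111: h=1, h2=2, slot 1 occupied => index 3.
Insert 425: h=7, slot 7 empty => index 7.
Table: [251, 900, 552, 111, ., ., ., 425, ., 174, 879]
Lookup 111: h=1, h2=2, probe 1,3 → found at 3.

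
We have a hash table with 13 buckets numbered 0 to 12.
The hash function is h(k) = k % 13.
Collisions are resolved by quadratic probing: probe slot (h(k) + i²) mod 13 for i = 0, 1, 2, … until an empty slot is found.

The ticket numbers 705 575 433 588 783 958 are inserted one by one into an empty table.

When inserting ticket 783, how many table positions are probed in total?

705 hashes to 3; slot 3 is free -> place at 3.
575 hashes to 3; 3 taken -> place at 4.
433 hashes to 4; 4 taken -> place at 5.
588 hashes to 3; 3,4 taken -> place at 7.
783 hashes to 3; 3,4,7 taken -> place at 12.
958 hashes to 9; slot 9 is free -> place at 9.
Table: [., ., ., 705, 575, 433, ., 588, ., 958, ., ., 783]

4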